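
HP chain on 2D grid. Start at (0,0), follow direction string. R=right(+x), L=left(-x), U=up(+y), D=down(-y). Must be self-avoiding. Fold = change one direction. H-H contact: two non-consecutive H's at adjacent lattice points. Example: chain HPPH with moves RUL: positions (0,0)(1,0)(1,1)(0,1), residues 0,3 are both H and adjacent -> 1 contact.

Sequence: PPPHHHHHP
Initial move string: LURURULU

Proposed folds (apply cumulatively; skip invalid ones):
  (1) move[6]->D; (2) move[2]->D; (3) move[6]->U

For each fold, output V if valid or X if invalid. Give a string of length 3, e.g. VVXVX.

Answer: XXV

Derivation:
Initial: LURURULU -> [(0, 0), (-1, 0), (-1, 1), (0, 1), (0, 2), (1, 2), (1, 3), (0, 3), (0, 4)]
Fold 1: move[6]->D => LURURUDU INVALID (collision), skipped
Fold 2: move[2]->D => LUDURULU INVALID (collision), skipped
Fold 3: move[6]->U => LURURUUU VALID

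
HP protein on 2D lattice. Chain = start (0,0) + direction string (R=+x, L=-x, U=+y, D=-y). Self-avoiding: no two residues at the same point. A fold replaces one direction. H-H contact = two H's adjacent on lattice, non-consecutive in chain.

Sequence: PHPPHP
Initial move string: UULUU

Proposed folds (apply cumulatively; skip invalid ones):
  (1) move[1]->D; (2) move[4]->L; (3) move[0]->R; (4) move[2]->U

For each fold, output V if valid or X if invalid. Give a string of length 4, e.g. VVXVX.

Initial: UULUU -> [(0, 0), (0, 1), (0, 2), (-1, 2), (-1, 3), (-1, 4)]
Fold 1: move[1]->D => UDLUU INVALID (collision), skipped
Fold 2: move[4]->L => UULUL VALID
Fold 3: move[0]->R => RULUL VALID
Fold 4: move[2]->U => RUUUL VALID

Answer: XVVV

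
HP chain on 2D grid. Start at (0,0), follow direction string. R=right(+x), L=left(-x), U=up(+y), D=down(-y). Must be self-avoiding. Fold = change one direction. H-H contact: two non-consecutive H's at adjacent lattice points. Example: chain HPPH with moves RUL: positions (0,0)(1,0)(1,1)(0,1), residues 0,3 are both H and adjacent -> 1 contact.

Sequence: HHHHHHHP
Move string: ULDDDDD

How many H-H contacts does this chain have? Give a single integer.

Answer: 1

Derivation:
Positions: [(0, 0), (0, 1), (-1, 1), (-1, 0), (-1, -1), (-1, -2), (-1, -3), (-1, -4)]
H-H contact: residue 0 @(0,0) - residue 3 @(-1, 0)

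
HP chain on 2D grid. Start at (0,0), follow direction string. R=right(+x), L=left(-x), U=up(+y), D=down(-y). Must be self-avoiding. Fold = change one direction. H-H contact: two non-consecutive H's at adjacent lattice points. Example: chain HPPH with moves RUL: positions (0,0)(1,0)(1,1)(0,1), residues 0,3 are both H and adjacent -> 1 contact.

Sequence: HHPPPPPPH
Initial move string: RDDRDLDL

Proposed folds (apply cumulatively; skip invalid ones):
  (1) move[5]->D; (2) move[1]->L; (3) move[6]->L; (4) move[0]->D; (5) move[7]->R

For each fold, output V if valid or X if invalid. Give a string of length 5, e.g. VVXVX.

Answer: VXVVX

Derivation:
Initial: RDDRDLDL -> [(0, 0), (1, 0), (1, -1), (1, -2), (2, -2), (2, -3), (1, -3), (1, -4), (0, -4)]
Fold 1: move[5]->D => RDDRDDDL VALID
Fold 2: move[1]->L => RLDRDDDL INVALID (collision), skipped
Fold 3: move[6]->L => RDDRDDLL VALID
Fold 4: move[0]->D => DDDRDDLL VALID
Fold 5: move[7]->R => DDDRDDLR INVALID (collision), skipped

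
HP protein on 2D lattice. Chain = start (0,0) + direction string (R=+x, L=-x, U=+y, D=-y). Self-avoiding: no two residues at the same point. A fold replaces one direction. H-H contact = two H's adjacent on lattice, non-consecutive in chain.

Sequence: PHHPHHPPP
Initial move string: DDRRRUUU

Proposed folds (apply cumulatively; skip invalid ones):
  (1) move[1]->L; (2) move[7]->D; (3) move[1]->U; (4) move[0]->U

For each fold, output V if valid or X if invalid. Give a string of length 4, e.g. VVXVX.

Initial: DDRRRUUU -> [(0, 0), (0, -1), (0, -2), (1, -2), (2, -2), (3, -2), (3, -1), (3, 0), (3, 1)]
Fold 1: move[1]->L => DLRRRUUU INVALID (collision), skipped
Fold 2: move[7]->D => DDRRRUUD INVALID (collision), skipped
Fold 3: move[1]->U => DURRRUUU INVALID (collision), skipped
Fold 4: move[0]->U => UDRRRUUU INVALID (collision), skipped

Answer: XXXX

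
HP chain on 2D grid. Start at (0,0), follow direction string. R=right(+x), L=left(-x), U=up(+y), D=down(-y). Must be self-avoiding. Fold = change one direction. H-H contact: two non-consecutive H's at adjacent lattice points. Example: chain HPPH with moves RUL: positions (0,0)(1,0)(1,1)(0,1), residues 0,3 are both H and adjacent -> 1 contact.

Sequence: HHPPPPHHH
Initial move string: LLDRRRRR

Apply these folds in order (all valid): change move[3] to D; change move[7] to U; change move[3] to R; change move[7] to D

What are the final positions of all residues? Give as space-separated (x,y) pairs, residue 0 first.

Initial moves: LLDRRRRR
Fold: move[3]->D => LLDDRRRR (positions: [(0, 0), (-1, 0), (-2, 0), (-2, -1), (-2, -2), (-1, -2), (0, -2), (1, -2), (2, -2)])
Fold: move[7]->U => LLDDRRRU (positions: [(0, 0), (-1, 0), (-2, 0), (-2, -1), (-2, -2), (-1, -2), (0, -2), (1, -2), (1, -1)])
Fold: move[3]->R => LLDRRRRU (positions: [(0, 0), (-1, 0), (-2, 0), (-2, -1), (-1, -1), (0, -1), (1, -1), (2, -1), (2, 0)])
Fold: move[7]->D => LLDRRRRD (positions: [(0, 0), (-1, 0), (-2, 0), (-2, -1), (-1, -1), (0, -1), (1, -1), (2, -1), (2, -2)])

Answer: (0,0) (-1,0) (-2,0) (-2,-1) (-1,-1) (0,-1) (1,-1) (2,-1) (2,-2)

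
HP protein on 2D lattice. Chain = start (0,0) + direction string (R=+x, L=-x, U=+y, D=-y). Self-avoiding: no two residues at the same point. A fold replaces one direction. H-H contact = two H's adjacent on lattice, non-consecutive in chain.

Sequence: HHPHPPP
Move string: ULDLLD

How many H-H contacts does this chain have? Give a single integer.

Answer: 1

Derivation:
Positions: [(0, 0), (0, 1), (-1, 1), (-1, 0), (-2, 0), (-3, 0), (-3, -1)]
H-H contact: residue 0 @(0,0) - residue 3 @(-1, 0)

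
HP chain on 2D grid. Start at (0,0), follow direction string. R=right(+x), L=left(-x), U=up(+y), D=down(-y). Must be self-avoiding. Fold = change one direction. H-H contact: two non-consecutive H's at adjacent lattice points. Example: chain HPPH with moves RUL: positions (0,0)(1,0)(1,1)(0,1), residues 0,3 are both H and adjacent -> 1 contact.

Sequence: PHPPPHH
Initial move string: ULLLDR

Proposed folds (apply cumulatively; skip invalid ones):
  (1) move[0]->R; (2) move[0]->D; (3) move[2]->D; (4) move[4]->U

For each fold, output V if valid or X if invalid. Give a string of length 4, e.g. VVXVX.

Answer: XVVX

Derivation:
Initial: ULLLDR -> [(0, 0), (0, 1), (-1, 1), (-2, 1), (-3, 1), (-3, 0), (-2, 0)]
Fold 1: move[0]->R => RLLLDR INVALID (collision), skipped
Fold 2: move[0]->D => DLLLDR VALID
Fold 3: move[2]->D => DLDLDR VALID
Fold 4: move[4]->U => DLDLUR INVALID (collision), skipped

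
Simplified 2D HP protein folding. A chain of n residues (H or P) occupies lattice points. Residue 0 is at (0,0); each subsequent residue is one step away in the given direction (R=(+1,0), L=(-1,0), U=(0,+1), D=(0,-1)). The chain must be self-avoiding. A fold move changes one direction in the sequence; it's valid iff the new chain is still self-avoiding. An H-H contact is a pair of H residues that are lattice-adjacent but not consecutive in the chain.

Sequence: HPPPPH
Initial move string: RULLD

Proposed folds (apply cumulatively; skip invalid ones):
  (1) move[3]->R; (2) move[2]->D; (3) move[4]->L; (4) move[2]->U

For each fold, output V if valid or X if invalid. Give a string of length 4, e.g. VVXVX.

Initial: RULLD -> [(0, 0), (1, 0), (1, 1), (0, 1), (-1, 1), (-1, 0)]
Fold 1: move[3]->R => RULRD INVALID (collision), skipped
Fold 2: move[2]->D => RUDLD INVALID (collision), skipped
Fold 3: move[4]->L => RULLL VALID
Fold 4: move[2]->U => RUULL VALID

Answer: XXVV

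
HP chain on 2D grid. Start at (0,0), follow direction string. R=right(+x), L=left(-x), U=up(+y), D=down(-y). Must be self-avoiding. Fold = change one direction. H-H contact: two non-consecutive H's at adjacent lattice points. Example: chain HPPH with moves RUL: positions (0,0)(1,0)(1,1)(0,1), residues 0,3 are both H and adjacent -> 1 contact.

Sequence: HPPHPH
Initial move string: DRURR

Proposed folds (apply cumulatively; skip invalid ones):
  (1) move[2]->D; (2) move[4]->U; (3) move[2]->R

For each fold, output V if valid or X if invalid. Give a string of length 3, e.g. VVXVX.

Initial: DRURR -> [(0, 0), (0, -1), (1, -1), (1, 0), (2, 0), (3, 0)]
Fold 1: move[2]->D => DRDRR VALID
Fold 2: move[4]->U => DRDRU VALID
Fold 3: move[2]->R => DRRRU VALID

Answer: VVV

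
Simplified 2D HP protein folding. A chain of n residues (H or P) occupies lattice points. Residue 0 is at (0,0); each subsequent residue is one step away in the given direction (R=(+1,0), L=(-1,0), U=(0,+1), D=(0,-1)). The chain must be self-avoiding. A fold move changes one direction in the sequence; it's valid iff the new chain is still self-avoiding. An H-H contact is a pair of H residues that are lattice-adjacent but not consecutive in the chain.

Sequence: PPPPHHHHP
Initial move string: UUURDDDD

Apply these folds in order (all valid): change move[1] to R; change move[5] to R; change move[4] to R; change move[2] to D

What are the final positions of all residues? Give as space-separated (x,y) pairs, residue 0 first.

Initial moves: UUURDDDD
Fold: move[1]->R => URURDDDD (positions: [(0, 0), (0, 1), (1, 1), (1, 2), (2, 2), (2, 1), (2, 0), (2, -1), (2, -2)])
Fold: move[5]->R => URURDRDD (positions: [(0, 0), (0, 1), (1, 1), (1, 2), (2, 2), (2, 1), (3, 1), (3, 0), (3, -1)])
Fold: move[4]->R => URURRRDD (positions: [(0, 0), (0, 1), (1, 1), (1, 2), (2, 2), (3, 2), (4, 2), (4, 1), (4, 0)])
Fold: move[2]->D => URDRRRDD (positions: [(0, 0), (0, 1), (1, 1), (1, 0), (2, 0), (3, 0), (4, 0), (4, -1), (4, -2)])

Answer: (0,0) (0,1) (1,1) (1,0) (2,0) (3,0) (4,0) (4,-1) (4,-2)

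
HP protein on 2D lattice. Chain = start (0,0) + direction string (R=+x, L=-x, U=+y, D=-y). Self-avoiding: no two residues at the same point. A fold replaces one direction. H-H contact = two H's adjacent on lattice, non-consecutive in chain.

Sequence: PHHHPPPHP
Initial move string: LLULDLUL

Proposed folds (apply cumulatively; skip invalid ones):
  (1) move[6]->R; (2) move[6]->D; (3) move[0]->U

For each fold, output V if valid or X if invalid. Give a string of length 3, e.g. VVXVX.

Answer: XVV

Derivation:
Initial: LLULDLUL -> [(0, 0), (-1, 0), (-2, 0), (-2, 1), (-3, 1), (-3, 0), (-4, 0), (-4, 1), (-5, 1)]
Fold 1: move[6]->R => LLULDLRL INVALID (collision), skipped
Fold 2: move[6]->D => LLULDLDL VALID
Fold 3: move[0]->U => ULULDLDL VALID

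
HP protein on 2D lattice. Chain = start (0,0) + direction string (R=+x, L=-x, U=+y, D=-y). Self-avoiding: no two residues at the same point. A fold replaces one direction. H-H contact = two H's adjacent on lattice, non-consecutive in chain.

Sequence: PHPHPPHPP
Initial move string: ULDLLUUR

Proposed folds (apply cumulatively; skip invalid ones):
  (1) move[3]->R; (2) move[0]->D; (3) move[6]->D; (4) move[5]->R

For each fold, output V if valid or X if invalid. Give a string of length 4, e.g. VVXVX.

Answer: XVXX

Derivation:
Initial: ULDLLUUR -> [(0, 0), (0, 1), (-1, 1), (-1, 0), (-2, 0), (-3, 0), (-3, 1), (-3, 2), (-2, 2)]
Fold 1: move[3]->R => ULDRLUUR INVALID (collision), skipped
Fold 2: move[0]->D => DLDLLUUR VALID
Fold 3: move[6]->D => DLDLLUDR INVALID (collision), skipped
Fold 4: move[5]->R => DLDLLRUR INVALID (collision), skipped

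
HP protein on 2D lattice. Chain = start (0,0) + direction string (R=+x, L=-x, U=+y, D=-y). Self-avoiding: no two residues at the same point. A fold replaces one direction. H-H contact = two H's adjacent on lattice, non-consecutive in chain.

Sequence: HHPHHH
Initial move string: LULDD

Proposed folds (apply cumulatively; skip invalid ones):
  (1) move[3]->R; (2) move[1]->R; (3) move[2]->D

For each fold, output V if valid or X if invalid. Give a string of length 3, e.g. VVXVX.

Initial: LULDD -> [(0, 0), (-1, 0), (-1, 1), (-2, 1), (-2, 0), (-2, -1)]
Fold 1: move[3]->R => LULRD INVALID (collision), skipped
Fold 2: move[1]->R => LRLDD INVALID (collision), skipped
Fold 3: move[2]->D => LUDDD INVALID (collision), skipped

Answer: XXX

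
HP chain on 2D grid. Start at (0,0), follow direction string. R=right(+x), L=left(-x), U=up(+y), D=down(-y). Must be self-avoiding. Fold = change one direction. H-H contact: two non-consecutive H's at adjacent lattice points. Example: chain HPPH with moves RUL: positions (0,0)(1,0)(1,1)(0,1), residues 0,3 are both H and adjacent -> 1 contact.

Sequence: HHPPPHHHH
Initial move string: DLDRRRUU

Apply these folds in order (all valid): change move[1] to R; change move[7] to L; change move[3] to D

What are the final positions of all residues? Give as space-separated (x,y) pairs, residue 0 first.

Initial moves: DLDRRRUU
Fold: move[1]->R => DRDRRRUU (positions: [(0, 0), (0, -1), (1, -1), (1, -2), (2, -2), (3, -2), (4, -2), (4, -1), (4, 0)])
Fold: move[7]->L => DRDRRRUL (positions: [(0, 0), (0, -1), (1, -1), (1, -2), (2, -2), (3, -2), (4, -2), (4, -1), (3, -1)])
Fold: move[3]->D => DRDDRRUL (positions: [(0, 0), (0, -1), (1, -1), (1, -2), (1, -3), (2, -3), (3, -3), (3, -2), (2, -2)])

Answer: (0,0) (0,-1) (1,-1) (1,-2) (1,-3) (2,-3) (3,-3) (3,-2) (2,-2)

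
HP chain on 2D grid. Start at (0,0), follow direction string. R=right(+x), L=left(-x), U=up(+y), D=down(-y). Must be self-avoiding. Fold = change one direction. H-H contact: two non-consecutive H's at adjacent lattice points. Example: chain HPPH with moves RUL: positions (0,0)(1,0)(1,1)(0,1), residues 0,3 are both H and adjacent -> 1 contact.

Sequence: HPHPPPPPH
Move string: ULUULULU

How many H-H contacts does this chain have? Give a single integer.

Positions: [(0, 0), (0, 1), (-1, 1), (-1, 2), (-1, 3), (-2, 3), (-2, 4), (-3, 4), (-3, 5)]
No H-H contacts found.

Answer: 0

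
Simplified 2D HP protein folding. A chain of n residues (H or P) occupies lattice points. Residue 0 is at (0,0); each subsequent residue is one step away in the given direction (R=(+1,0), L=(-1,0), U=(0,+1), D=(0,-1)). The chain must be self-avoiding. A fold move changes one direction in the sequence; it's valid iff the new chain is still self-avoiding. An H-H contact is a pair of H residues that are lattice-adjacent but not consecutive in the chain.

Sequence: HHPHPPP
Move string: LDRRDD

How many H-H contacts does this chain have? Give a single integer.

Positions: [(0, 0), (-1, 0), (-1, -1), (0, -1), (1, -1), (1, -2), (1, -3)]
H-H contact: residue 0 @(0,0) - residue 3 @(0, -1)

Answer: 1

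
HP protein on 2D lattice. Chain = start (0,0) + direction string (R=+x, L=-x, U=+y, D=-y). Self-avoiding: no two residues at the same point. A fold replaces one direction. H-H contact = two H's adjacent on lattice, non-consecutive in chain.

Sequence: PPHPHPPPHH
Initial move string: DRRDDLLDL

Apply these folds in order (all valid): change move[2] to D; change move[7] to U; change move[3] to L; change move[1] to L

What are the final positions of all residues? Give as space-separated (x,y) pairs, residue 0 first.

Answer: (0,0) (0,-1) (-1,-1) (-1,-2) (-2,-2) (-2,-3) (-3,-3) (-4,-3) (-4,-2) (-5,-2)

Derivation:
Initial moves: DRRDDLLDL
Fold: move[2]->D => DRDDDLLDL (positions: [(0, 0), (0, -1), (1, -1), (1, -2), (1, -3), (1, -4), (0, -4), (-1, -4), (-1, -5), (-2, -5)])
Fold: move[7]->U => DRDDDLLUL (positions: [(0, 0), (0, -1), (1, -1), (1, -2), (1, -3), (1, -4), (0, -4), (-1, -4), (-1, -3), (-2, -3)])
Fold: move[3]->L => DRDLDLLUL (positions: [(0, 0), (0, -1), (1, -1), (1, -2), (0, -2), (0, -3), (-1, -3), (-2, -3), (-2, -2), (-3, -2)])
Fold: move[1]->L => DLDLDLLUL (positions: [(0, 0), (0, -1), (-1, -1), (-1, -2), (-2, -2), (-2, -3), (-3, -3), (-4, -3), (-4, -2), (-5, -2)])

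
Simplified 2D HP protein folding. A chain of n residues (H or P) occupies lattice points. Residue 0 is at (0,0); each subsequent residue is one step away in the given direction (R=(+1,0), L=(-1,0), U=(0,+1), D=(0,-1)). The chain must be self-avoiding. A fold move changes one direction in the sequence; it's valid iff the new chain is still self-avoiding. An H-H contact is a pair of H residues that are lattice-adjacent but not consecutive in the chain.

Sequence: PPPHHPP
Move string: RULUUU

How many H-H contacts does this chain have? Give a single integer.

Positions: [(0, 0), (1, 0), (1, 1), (0, 1), (0, 2), (0, 3), (0, 4)]
No H-H contacts found.

Answer: 0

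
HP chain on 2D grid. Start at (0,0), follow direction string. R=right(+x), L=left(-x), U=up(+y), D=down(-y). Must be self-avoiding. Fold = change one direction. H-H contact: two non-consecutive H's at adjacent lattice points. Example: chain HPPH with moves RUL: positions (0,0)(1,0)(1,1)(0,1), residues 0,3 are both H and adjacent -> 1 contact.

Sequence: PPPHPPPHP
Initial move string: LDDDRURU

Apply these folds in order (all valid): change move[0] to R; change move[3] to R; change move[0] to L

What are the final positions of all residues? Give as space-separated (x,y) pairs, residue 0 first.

Answer: (0,0) (-1,0) (-1,-1) (-1,-2) (0,-2) (1,-2) (1,-1) (2,-1) (2,0)

Derivation:
Initial moves: LDDDRURU
Fold: move[0]->R => RDDDRURU (positions: [(0, 0), (1, 0), (1, -1), (1, -2), (1, -3), (2, -3), (2, -2), (3, -2), (3, -1)])
Fold: move[3]->R => RDDRRURU (positions: [(0, 0), (1, 0), (1, -1), (1, -2), (2, -2), (3, -2), (3, -1), (4, -1), (4, 0)])
Fold: move[0]->L => LDDRRURU (positions: [(0, 0), (-1, 0), (-1, -1), (-1, -2), (0, -2), (1, -2), (1, -1), (2, -1), (2, 0)])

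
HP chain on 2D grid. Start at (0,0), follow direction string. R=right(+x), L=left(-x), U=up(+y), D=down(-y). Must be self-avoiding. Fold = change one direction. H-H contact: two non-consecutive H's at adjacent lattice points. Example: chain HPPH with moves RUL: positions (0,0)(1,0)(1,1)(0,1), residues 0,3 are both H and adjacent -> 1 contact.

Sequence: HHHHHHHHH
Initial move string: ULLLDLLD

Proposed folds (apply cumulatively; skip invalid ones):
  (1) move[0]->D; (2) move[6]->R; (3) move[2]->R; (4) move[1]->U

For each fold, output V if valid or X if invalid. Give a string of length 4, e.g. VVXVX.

Initial: ULLLDLLD -> [(0, 0), (0, 1), (-1, 1), (-2, 1), (-3, 1), (-3, 0), (-4, 0), (-5, 0), (-5, -1)]
Fold 1: move[0]->D => DLLLDLLD VALID
Fold 2: move[6]->R => DLLLDLRD INVALID (collision), skipped
Fold 3: move[2]->R => DLRLDLLD INVALID (collision), skipped
Fold 4: move[1]->U => DULLDLLD INVALID (collision), skipped

Answer: VXXX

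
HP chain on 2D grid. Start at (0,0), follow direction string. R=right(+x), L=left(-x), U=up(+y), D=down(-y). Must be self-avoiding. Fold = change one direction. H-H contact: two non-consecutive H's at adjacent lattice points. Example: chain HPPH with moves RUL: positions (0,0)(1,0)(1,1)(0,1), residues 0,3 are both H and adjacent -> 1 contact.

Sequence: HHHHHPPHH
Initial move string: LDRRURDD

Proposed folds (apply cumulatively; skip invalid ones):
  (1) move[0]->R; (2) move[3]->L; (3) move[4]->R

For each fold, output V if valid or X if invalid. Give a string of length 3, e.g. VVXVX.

Answer: VXV

Derivation:
Initial: LDRRURDD -> [(0, 0), (-1, 0), (-1, -1), (0, -1), (1, -1), (1, 0), (2, 0), (2, -1), (2, -2)]
Fold 1: move[0]->R => RDRRURDD VALID
Fold 2: move[3]->L => RDRLURDD INVALID (collision), skipped
Fold 3: move[4]->R => RDRRRRDD VALID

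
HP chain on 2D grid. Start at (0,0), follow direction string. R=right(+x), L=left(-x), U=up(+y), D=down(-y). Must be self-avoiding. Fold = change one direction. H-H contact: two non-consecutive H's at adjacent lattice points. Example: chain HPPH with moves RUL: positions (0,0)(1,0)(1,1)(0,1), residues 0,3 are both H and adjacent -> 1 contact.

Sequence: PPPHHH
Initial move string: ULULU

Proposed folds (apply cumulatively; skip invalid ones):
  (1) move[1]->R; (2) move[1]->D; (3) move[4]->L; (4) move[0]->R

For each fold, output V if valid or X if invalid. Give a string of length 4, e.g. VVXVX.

Initial: ULULU -> [(0, 0), (0, 1), (-1, 1), (-1, 2), (-2, 2), (-2, 3)]
Fold 1: move[1]->R => URULU VALID
Fold 2: move[1]->D => UDULU INVALID (collision), skipped
Fold 3: move[4]->L => URULL VALID
Fold 4: move[0]->R => RRULL VALID

Answer: VXVV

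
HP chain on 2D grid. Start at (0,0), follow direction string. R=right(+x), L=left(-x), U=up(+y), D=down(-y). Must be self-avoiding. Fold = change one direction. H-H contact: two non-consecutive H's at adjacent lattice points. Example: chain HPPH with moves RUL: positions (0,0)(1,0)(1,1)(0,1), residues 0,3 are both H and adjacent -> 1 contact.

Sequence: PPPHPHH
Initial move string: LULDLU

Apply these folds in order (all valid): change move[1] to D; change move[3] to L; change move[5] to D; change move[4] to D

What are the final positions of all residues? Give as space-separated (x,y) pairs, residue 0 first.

Answer: (0,0) (-1,0) (-1,-1) (-2,-1) (-3,-1) (-3,-2) (-3,-3)

Derivation:
Initial moves: LULDLU
Fold: move[1]->D => LDLDLU (positions: [(0, 0), (-1, 0), (-1, -1), (-2, -1), (-2, -2), (-3, -2), (-3, -1)])
Fold: move[3]->L => LDLLLU (positions: [(0, 0), (-1, 0), (-1, -1), (-2, -1), (-3, -1), (-4, -1), (-4, 0)])
Fold: move[5]->D => LDLLLD (positions: [(0, 0), (-1, 0), (-1, -1), (-2, -1), (-3, -1), (-4, -1), (-4, -2)])
Fold: move[4]->D => LDLLDD (positions: [(0, 0), (-1, 0), (-1, -1), (-2, -1), (-3, -1), (-3, -2), (-3, -3)])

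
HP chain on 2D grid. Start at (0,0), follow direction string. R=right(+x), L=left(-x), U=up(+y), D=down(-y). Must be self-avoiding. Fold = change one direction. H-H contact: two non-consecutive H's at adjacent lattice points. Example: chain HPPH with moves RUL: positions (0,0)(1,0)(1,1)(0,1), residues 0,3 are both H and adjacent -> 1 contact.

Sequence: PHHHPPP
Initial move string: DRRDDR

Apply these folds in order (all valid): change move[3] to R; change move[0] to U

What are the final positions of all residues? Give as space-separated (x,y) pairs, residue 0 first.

Answer: (0,0) (0,1) (1,1) (2,1) (3,1) (3,0) (4,0)

Derivation:
Initial moves: DRRDDR
Fold: move[3]->R => DRRRDR (positions: [(0, 0), (0, -1), (1, -1), (2, -1), (3, -1), (3, -2), (4, -2)])
Fold: move[0]->U => URRRDR (positions: [(0, 0), (0, 1), (1, 1), (2, 1), (3, 1), (3, 0), (4, 0)])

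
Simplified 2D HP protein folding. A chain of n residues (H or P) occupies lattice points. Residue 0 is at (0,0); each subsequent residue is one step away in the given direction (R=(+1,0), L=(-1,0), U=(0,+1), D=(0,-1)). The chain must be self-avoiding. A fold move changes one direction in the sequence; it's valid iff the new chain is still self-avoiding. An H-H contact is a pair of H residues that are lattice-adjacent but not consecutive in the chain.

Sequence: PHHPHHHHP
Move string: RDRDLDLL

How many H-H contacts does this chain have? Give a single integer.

Answer: 1

Derivation:
Positions: [(0, 0), (1, 0), (1, -1), (2, -1), (2, -2), (1, -2), (1, -3), (0, -3), (-1, -3)]
H-H contact: residue 2 @(1,-1) - residue 5 @(1, -2)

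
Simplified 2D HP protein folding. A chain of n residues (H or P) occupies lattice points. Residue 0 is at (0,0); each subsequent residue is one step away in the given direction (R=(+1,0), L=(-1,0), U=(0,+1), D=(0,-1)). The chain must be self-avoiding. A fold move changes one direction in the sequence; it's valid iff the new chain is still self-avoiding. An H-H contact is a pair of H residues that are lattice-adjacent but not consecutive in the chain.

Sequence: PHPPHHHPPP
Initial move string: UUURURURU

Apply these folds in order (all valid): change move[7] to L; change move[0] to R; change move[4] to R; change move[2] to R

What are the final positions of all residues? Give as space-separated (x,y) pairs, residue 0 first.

Answer: (0,0) (1,0) (1,1) (2,1) (3,1) (4,1) (5,1) (5,2) (4,2) (4,3)

Derivation:
Initial moves: UUURURURU
Fold: move[7]->L => UUURURULU (positions: [(0, 0), (0, 1), (0, 2), (0, 3), (1, 3), (1, 4), (2, 4), (2, 5), (1, 5), (1, 6)])
Fold: move[0]->R => RUURURULU (positions: [(0, 0), (1, 0), (1, 1), (1, 2), (2, 2), (2, 3), (3, 3), (3, 4), (2, 4), (2, 5)])
Fold: move[4]->R => RUURRRULU (positions: [(0, 0), (1, 0), (1, 1), (1, 2), (2, 2), (3, 2), (4, 2), (4, 3), (3, 3), (3, 4)])
Fold: move[2]->R => RURRRRULU (positions: [(0, 0), (1, 0), (1, 1), (2, 1), (3, 1), (4, 1), (5, 1), (5, 2), (4, 2), (4, 3)])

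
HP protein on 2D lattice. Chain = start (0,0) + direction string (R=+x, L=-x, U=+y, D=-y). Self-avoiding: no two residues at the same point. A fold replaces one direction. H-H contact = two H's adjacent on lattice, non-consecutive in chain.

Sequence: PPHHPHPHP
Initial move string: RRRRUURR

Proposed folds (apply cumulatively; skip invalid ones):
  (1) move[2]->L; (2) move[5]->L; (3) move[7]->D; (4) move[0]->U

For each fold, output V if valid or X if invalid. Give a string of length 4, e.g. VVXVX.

Answer: XXVV

Derivation:
Initial: RRRRUURR -> [(0, 0), (1, 0), (2, 0), (3, 0), (4, 0), (4, 1), (4, 2), (5, 2), (6, 2)]
Fold 1: move[2]->L => RRLRUURR INVALID (collision), skipped
Fold 2: move[5]->L => RRRRULRR INVALID (collision), skipped
Fold 3: move[7]->D => RRRRUURD VALID
Fold 4: move[0]->U => URRRUURD VALID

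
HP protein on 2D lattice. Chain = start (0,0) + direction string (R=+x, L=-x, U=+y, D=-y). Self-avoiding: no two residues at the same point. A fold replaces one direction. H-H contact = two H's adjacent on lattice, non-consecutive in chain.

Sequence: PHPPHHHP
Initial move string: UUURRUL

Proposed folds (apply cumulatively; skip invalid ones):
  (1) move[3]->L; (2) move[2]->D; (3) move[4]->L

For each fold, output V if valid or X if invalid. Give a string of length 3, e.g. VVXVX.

Answer: XXX

Derivation:
Initial: UUURRUL -> [(0, 0), (0, 1), (0, 2), (0, 3), (1, 3), (2, 3), (2, 4), (1, 4)]
Fold 1: move[3]->L => UUULRUL INVALID (collision), skipped
Fold 2: move[2]->D => UUDRRUL INVALID (collision), skipped
Fold 3: move[4]->L => UUURLUL INVALID (collision), skipped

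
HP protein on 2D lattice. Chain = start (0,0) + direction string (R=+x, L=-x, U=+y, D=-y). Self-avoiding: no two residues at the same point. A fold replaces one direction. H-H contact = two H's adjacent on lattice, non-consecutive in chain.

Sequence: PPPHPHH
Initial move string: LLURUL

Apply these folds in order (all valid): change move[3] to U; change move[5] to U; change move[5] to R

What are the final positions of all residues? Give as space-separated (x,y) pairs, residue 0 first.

Initial moves: LLURUL
Fold: move[3]->U => LLUUUL (positions: [(0, 0), (-1, 0), (-2, 0), (-2, 1), (-2, 2), (-2, 3), (-3, 3)])
Fold: move[5]->U => LLUUUU (positions: [(0, 0), (-1, 0), (-2, 0), (-2, 1), (-2, 2), (-2, 3), (-2, 4)])
Fold: move[5]->R => LLUUUR (positions: [(0, 0), (-1, 0), (-2, 0), (-2, 1), (-2, 2), (-2, 3), (-1, 3)])

Answer: (0,0) (-1,0) (-2,0) (-2,1) (-2,2) (-2,3) (-1,3)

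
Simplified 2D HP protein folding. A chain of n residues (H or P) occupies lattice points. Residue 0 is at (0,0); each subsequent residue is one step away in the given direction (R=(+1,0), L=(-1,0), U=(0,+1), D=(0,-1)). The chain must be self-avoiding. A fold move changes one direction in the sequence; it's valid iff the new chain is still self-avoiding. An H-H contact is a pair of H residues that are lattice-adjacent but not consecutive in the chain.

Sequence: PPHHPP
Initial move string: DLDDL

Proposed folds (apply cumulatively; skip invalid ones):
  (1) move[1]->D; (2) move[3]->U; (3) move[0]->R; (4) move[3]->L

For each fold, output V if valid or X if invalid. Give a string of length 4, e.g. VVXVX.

Initial: DLDDL -> [(0, 0), (0, -1), (-1, -1), (-1, -2), (-1, -3), (-2, -3)]
Fold 1: move[1]->D => DDDDL VALID
Fold 2: move[3]->U => DDDUL INVALID (collision), skipped
Fold 3: move[0]->R => RDDDL VALID
Fold 4: move[3]->L => RDDLL VALID

Answer: VXVV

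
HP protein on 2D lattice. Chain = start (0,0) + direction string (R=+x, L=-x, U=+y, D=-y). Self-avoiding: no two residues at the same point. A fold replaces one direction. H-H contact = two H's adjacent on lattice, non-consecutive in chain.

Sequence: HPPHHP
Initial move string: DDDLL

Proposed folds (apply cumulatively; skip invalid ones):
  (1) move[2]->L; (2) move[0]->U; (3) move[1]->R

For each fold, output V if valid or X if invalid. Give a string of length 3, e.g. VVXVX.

Answer: VXX

Derivation:
Initial: DDDLL -> [(0, 0), (0, -1), (0, -2), (0, -3), (-1, -3), (-2, -3)]
Fold 1: move[2]->L => DDLLL VALID
Fold 2: move[0]->U => UDLLL INVALID (collision), skipped
Fold 3: move[1]->R => DRLLL INVALID (collision), skipped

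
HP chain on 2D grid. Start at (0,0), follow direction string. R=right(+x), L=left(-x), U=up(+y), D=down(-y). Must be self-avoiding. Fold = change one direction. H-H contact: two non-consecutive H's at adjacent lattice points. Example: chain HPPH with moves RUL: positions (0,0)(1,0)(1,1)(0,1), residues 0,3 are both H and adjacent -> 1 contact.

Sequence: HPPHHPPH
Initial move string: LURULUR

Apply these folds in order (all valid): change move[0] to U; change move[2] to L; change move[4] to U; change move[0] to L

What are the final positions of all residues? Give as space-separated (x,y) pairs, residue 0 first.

Answer: (0,0) (-1,0) (-1,1) (-2,1) (-2,2) (-2,3) (-2,4) (-1,4)

Derivation:
Initial moves: LURULUR
Fold: move[0]->U => UURULUR (positions: [(0, 0), (0, 1), (0, 2), (1, 2), (1, 3), (0, 3), (0, 4), (1, 4)])
Fold: move[2]->L => UULULUR (positions: [(0, 0), (0, 1), (0, 2), (-1, 2), (-1, 3), (-2, 3), (-2, 4), (-1, 4)])
Fold: move[4]->U => UULUUUR (positions: [(0, 0), (0, 1), (0, 2), (-1, 2), (-1, 3), (-1, 4), (-1, 5), (0, 5)])
Fold: move[0]->L => LULUUUR (positions: [(0, 0), (-1, 0), (-1, 1), (-2, 1), (-2, 2), (-2, 3), (-2, 4), (-1, 4)])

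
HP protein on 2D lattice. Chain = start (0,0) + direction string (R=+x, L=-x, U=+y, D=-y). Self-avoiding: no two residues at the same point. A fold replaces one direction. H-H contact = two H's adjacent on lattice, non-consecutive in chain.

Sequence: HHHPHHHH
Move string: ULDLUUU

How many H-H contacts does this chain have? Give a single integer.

Positions: [(0, 0), (0, 1), (-1, 1), (-1, 0), (-2, 0), (-2, 1), (-2, 2), (-2, 3)]
H-H contact: residue 2 @(-1,1) - residue 5 @(-2, 1)

Answer: 1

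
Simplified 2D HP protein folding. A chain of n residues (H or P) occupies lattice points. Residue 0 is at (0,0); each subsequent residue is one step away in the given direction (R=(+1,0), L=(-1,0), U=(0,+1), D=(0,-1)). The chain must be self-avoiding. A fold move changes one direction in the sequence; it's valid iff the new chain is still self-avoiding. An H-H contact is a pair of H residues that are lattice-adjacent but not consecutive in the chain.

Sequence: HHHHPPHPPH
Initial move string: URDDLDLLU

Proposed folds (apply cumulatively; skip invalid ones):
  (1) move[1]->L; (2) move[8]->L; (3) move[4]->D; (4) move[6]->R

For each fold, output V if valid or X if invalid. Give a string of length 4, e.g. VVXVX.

Answer: VVVX

Derivation:
Initial: URDDLDLLU -> [(0, 0), (0, 1), (1, 1), (1, 0), (1, -1), (0, -1), (0, -2), (-1, -2), (-2, -2), (-2, -1)]
Fold 1: move[1]->L => ULDDLDLLU VALID
Fold 2: move[8]->L => ULDDLDLLL VALID
Fold 3: move[4]->D => ULDDDDLLL VALID
Fold 4: move[6]->R => ULDDDDRLL INVALID (collision), skipped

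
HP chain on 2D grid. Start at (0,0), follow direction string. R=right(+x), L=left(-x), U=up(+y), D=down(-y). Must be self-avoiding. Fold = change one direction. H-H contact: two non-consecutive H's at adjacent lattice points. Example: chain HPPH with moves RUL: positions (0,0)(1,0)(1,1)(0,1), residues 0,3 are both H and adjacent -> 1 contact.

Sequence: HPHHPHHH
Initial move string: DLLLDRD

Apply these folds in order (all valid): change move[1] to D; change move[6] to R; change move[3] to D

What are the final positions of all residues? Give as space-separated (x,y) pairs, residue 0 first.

Initial moves: DLLLDRD
Fold: move[1]->D => DDLLDRD (positions: [(0, 0), (0, -1), (0, -2), (-1, -2), (-2, -2), (-2, -3), (-1, -3), (-1, -4)])
Fold: move[6]->R => DDLLDRR (positions: [(0, 0), (0, -1), (0, -2), (-1, -2), (-2, -2), (-2, -3), (-1, -3), (0, -3)])
Fold: move[3]->D => DDLDDRR (positions: [(0, 0), (0, -1), (0, -2), (-1, -2), (-1, -3), (-1, -4), (0, -4), (1, -4)])

Answer: (0,0) (0,-1) (0,-2) (-1,-2) (-1,-3) (-1,-4) (0,-4) (1,-4)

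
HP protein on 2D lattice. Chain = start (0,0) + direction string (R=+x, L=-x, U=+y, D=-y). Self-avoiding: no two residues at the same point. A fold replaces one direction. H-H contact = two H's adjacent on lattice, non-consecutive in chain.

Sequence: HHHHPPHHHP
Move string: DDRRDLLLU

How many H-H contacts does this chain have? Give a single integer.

Answer: 2

Derivation:
Positions: [(0, 0), (0, -1), (0, -2), (1, -2), (2, -2), (2, -3), (1, -3), (0, -3), (-1, -3), (-1, -2)]
H-H contact: residue 2 @(0,-2) - residue 7 @(0, -3)
H-H contact: residue 3 @(1,-2) - residue 6 @(1, -3)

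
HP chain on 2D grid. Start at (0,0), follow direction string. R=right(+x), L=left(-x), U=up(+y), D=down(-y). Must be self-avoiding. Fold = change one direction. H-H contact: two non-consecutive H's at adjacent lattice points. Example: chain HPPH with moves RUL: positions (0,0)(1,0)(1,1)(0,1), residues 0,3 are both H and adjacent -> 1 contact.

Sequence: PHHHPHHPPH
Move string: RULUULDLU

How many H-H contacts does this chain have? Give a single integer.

Answer: 1

Derivation:
Positions: [(0, 0), (1, 0), (1, 1), (0, 1), (0, 2), (0, 3), (-1, 3), (-1, 2), (-2, 2), (-2, 3)]
H-H contact: residue 6 @(-1,3) - residue 9 @(-2, 3)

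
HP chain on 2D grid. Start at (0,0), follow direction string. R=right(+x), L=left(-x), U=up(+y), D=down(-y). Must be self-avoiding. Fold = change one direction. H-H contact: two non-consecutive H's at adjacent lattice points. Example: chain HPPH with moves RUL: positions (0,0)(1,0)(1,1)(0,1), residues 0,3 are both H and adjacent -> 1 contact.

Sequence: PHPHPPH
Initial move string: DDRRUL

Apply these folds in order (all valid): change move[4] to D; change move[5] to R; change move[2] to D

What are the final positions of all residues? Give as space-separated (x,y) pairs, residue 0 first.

Answer: (0,0) (0,-1) (0,-2) (0,-3) (1,-3) (1,-4) (2,-4)

Derivation:
Initial moves: DDRRUL
Fold: move[4]->D => DDRRDL (positions: [(0, 0), (0, -1), (0, -2), (1, -2), (2, -2), (2, -3), (1, -3)])
Fold: move[5]->R => DDRRDR (positions: [(0, 0), (0, -1), (0, -2), (1, -2), (2, -2), (2, -3), (3, -3)])
Fold: move[2]->D => DDDRDR (positions: [(0, 0), (0, -1), (0, -2), (0, -3), (1, -3), (1, -4), (2, -4)])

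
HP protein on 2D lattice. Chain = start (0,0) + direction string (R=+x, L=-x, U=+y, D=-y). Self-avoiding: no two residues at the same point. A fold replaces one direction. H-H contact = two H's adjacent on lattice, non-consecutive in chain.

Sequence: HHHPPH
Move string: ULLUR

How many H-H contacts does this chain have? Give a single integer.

Positions: [(0, 0), (0, 1), (-1, 1), (-2, 1), (-2, 2), (-1, 2)]
H-H contact: residue 2 @(-1,1) - residue 5 @(-1, 2)

Answer: 1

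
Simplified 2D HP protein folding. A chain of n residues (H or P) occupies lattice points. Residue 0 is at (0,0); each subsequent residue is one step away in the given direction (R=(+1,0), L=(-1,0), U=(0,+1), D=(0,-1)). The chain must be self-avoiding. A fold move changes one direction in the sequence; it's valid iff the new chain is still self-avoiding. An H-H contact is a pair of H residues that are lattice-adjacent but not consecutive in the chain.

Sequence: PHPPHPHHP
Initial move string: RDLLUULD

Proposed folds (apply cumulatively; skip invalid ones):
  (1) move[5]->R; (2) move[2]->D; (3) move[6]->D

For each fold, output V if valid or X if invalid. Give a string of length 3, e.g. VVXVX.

Initial: RDLLUULD -> [(0, 0), (1, 0), (1, -1), (0, -1), (-1, -1), (-1, 0), (-1, 1), (-2, 1), (-2, 0)]
Fold 1: move[5]->R => RDLLURLD INVALID (collision), skipped
Fold 2: move[2]->D => RDDLUULD INVALID (collision), skipped
Fold 3: move[6]->D => RDLLUUDD INVALID (collision), skipped

Answer: XXX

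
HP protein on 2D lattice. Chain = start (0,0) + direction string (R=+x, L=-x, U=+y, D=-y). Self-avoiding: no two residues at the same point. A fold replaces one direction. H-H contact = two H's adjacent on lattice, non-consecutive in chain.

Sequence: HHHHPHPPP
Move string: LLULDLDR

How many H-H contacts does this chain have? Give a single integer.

Answer: 1

Derivation:
Positions: [(0, 0), (-1, 0), (-2, 0), (-2, 1), (-3, 1), (-3, 0), (-4, 0), (-4, -1), (-3, -1)]
H-H contact: residue 2 @(-2,0) - residue 5 @(-3, 0)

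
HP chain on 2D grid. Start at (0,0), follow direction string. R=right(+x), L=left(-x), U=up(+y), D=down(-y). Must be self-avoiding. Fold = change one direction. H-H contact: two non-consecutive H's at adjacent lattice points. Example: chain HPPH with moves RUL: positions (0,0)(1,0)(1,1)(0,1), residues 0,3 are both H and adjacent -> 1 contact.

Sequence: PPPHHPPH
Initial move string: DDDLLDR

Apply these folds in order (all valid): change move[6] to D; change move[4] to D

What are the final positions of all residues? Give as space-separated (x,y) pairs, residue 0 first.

Answer: (0,0) (0,-1) (0,-2) (0,-3) (-1,-3) (-1,-4) (-1,-5) (-1,-6)

Derivation:
Initial moves: DDDLLDR
Fold: move[6]->D => DDDLLDD (positions: [(0, 0), (0, -1), (0, -2), (0, -3), (-1, -3), (-2, -3), (-2, -4), (-2, -5)])
Fold: move[4]->D => DDDLDDD (positions: [(0, 0), (0, -1), (0, -2), (0, -3), (-1, -3), (-1, -4), (-1, -5), (-1, -6)])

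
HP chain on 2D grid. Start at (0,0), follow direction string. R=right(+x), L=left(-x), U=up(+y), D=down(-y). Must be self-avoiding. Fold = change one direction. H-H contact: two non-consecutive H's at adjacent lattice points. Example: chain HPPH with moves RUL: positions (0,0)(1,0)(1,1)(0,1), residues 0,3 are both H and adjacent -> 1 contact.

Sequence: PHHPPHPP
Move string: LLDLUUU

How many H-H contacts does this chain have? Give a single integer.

Answer: 1

Derivation:
Positions: [(0, 0), (-1, 0), (-2, 0), (-2, -1), (-3, -1), (-3, 0), (-3, 1), (-3, 2)]
H-H contact: residue 2 @(-2,0) - residue 5 @(-3, 0)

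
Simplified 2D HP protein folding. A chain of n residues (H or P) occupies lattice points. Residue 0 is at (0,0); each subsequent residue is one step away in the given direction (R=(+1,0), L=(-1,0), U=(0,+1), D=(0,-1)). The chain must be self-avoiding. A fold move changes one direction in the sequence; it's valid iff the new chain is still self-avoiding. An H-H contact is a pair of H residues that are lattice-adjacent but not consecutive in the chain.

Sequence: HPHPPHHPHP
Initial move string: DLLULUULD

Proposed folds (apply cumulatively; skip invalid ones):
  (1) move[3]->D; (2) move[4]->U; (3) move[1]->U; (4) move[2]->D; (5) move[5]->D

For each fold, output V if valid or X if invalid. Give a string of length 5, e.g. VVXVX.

Answer: VXXVX

Derivation:
Initial: DLLULUULD -> [(0, 0), (0, -1), (-1, -1), (-2, -1), (-2, 0), (-3, 0), (-3, 1), (-3, 2), (-4, 2), (-4, 1)]
Fold 1: move[3]->D => DLLDLUULD VALID
Fold 2: move[4]->U => DLLDUUULD INVALID (collision), skipped
Fold 3: move[1]->U => DULDLUULD INVALID (collision), skipped
Fold 4: move[2]->D => DLDDLUULD VALID
Fold 5: move[5]->D => DLDDLDULD INVALID (collision), skipped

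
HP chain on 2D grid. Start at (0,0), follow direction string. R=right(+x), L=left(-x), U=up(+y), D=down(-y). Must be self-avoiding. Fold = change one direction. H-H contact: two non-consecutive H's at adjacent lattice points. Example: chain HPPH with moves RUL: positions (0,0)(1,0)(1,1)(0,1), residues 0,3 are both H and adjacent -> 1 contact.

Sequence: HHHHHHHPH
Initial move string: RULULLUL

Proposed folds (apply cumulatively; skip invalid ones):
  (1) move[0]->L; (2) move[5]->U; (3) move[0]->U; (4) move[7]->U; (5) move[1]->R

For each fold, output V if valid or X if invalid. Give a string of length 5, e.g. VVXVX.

Initial: RULULLUL -> [(0, 0), (1, 0), (1, 1), (0, 1), (0, 2), (-1, 2), (-2, 2), (-2, 3), (-3, 3)]
Fold 1: move[0]->L => LULULLUL VALID
Fold 2: move[5]->U => LULULUUL VALID
Fold 3: move[0]->U => UULULUUL VALID
Fold 4: move[7]->U => UULULUUU VALID
Fold 5: move[1]->R => URLULUUU INVALID (collision), skipped

Answer: VVVVX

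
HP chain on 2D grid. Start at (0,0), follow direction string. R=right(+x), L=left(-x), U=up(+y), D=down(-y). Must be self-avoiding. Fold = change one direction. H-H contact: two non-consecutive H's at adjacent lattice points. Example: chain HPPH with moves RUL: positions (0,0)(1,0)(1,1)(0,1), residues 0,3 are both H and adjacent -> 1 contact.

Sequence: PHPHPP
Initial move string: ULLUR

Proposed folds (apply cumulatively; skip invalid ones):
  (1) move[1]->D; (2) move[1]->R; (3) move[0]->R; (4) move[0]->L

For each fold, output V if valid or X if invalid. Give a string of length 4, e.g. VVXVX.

Initial: ULLUR -> [(0, 0), (0, 1), (-1, 1), (-2, 1), (-2, 2), (-1, 2)]
Fold 1: move[1]->D => UDLUR INVALID (collision), skipped
Fold 2: move[1]->R => URLUR INVALID (collision), skipped
Fold 3: move[0]->R => RLLUR INVALID (collision), skipped
Fold 4: move[0]->L => LLLUR VALID

Answer: XXXV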